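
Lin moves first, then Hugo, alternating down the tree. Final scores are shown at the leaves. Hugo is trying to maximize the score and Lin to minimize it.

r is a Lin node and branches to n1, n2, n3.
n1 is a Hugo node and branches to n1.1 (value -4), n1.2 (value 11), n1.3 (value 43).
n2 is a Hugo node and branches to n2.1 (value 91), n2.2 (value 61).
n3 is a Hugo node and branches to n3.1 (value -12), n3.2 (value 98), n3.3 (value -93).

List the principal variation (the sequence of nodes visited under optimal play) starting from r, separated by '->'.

r -> n1 -> n1.3

n1 (Hugo): max(-4, 11, 43) = 43
n2 (Hugo): max(91, 61) = 91
n3 (Hugo): max(-12, 98, -93) = 98
r (Lin): min(43, 91, 98) = 43
At r, Lin picks n1 (lowest: 43).
At n1, Hugo picks n1.3 (highest: 43).
Terminal value 43.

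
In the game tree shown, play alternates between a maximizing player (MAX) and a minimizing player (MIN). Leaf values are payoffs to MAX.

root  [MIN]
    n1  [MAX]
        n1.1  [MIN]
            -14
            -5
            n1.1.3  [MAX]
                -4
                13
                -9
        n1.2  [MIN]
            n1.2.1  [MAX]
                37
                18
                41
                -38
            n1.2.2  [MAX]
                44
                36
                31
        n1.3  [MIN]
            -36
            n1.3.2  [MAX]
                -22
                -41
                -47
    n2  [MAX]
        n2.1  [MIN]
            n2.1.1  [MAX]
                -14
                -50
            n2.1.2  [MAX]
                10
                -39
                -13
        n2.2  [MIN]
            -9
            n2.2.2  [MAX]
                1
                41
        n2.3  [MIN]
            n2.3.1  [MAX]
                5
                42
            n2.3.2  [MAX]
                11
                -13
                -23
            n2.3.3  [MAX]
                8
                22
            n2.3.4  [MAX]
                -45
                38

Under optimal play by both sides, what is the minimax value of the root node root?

11

n1.1.3 (MAX): max(-4, 13, -9) = 13
n1.1 (MIN): min(-14, -5, 13) = -14
n1.2.1 (MAX): max(37, 18, 41, -38) = 41
n1.2.2 (MAX): max(44, 36, 31) = 44
n1.2 (MIN): min(41, 44) = 41
n1.3.2 (MAX): max(-22, -41, -47) = -22
n1.3 (MIN): min(-36, -22) = -36
n1 (MAX): max(-14, 41, -36) = 41
n2.1.1 (MAX): max(-14, -50) = -14
n2.1.2 (MAX): max(10, -39, -13) = 10
n2.1 (MIN): min(-14, 10) = -14
n2.2.2 (MAX): max(1, 41) = 41
n2.2 (MIN): min(-9, 41) = -9
n2.3.1 (MAX): max(5, 42) = 42
n2.3.2 (MAX): max(11, -13, -23) = 11
n2.3.3 (MAX): max(8, 22) = 22
n2.3.4 (MAX): max(-45, 38) = 38
n2.3 (MIN): min(42, 11, 22, 38) = 11
n2 (MAX): max(-14, -9, 11) = 11
root (MIN): min(41, 11) = 11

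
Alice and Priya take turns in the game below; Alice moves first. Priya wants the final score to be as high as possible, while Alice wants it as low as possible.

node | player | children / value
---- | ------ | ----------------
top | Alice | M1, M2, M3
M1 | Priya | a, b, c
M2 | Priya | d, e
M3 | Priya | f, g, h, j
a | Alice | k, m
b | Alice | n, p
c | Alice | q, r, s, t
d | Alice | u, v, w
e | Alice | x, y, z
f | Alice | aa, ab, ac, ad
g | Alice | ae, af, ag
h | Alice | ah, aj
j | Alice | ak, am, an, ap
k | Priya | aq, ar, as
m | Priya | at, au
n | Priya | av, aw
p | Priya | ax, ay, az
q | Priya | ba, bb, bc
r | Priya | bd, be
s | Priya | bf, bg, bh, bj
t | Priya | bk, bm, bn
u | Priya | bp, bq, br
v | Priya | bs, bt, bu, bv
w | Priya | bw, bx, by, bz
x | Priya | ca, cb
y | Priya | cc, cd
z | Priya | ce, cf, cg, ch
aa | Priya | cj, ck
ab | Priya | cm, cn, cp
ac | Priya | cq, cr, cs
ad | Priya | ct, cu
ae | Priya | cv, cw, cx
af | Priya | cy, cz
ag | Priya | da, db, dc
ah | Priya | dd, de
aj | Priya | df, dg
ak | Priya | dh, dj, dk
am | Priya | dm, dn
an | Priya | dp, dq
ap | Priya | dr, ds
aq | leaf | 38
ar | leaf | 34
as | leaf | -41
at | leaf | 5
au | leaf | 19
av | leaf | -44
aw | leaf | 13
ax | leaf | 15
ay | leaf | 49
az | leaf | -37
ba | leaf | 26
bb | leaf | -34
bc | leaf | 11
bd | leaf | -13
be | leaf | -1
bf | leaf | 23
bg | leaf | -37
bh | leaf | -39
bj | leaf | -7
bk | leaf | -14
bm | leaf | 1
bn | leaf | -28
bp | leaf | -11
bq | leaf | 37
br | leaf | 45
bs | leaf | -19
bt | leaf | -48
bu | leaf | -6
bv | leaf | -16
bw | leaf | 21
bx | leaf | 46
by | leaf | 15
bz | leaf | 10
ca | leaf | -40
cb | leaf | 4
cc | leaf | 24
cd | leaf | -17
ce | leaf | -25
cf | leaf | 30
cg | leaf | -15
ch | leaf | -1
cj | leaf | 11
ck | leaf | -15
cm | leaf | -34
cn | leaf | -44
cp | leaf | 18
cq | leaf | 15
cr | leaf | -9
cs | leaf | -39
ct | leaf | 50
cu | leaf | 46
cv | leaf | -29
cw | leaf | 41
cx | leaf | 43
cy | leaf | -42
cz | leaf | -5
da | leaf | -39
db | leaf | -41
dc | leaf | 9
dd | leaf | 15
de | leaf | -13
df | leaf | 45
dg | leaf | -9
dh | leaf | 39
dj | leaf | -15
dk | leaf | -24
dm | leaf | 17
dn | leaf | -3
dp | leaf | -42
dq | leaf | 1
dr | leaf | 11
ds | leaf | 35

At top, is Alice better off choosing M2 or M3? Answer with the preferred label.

u (Priya): max(-11, 37, 45) = 45
v (Priya): max(-19, -48, -6, -16) = -6
w (Priya): max(21, 46, 15, 10) = 46
d (Alice): min(45, -6, 46) = -6
x (Priya): max(-40, 4) = 4
y (Priya): max(24, -17) = 24
z (Priya): max(-25, 30, -15, -1) = 30
e (Alice): min(4, 24, 30) = 4
M2 (Priya): max(-6, 4) = 4
aa (Priya): max(11, -15) = 11
ab (Priya): max(-34, -44, 18) = 18
ac (Priya): max(15, -9, -39) = 15
ad (Priya): max(50, 46) = 50
f (Alice): min(11, 18, 15, 50) = 11
ae (Priya): max(-29, 41, 43) = 43
af (Priya): max(-42, -5) = -5
ag (Priya): max(-39, -41, 9) = 9
g (Alice): min(43, -5, 9) = -5
ah (Priya): max(15, -13) = 15
aj (Priya): max(45, -9) = 45
h (Alice): min(15, 45) = 15
ak (Priya): max(39, -15, -24) = 39
am (Priya): max(17, -3) = 17
an (Priya): max(-42, 1) = 1
ap (Priya): max(11, 35) = 35
j (Alice): min(39, 17, 1, 35) = 1
M3 (Priya): max(11, -5, 15, 1) = 15
Alice prefers the lower value; M2=4, M3=15. M2 is better since 4 < 15.

M2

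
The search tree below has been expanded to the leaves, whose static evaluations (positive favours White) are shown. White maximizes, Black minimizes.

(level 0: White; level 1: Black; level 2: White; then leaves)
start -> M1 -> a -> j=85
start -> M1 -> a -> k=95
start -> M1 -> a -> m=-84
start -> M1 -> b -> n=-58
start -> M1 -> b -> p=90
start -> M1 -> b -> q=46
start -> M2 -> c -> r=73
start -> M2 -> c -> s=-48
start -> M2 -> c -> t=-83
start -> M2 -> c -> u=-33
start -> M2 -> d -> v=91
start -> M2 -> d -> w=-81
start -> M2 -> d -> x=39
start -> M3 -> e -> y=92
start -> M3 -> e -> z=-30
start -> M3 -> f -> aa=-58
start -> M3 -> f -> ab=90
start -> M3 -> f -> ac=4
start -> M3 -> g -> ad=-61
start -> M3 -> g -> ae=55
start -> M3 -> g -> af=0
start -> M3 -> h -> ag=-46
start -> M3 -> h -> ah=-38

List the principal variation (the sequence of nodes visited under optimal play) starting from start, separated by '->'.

start -> M1 -> b -> p

a (White): max(85, 95, -84) = 95
b (White): max(-58, 90, 46) = 90
M1 (Black): min(95, 90) = 90
c (White): max(73, -48, -83, -33) = 73
d (White): max(91, -81, 39) = 91
M2 (Black): min(73, 91) = 73
e (White): max(92, -30) = 92
f (White): max(-58, 90, 4) = 90
g (White): max(-61, 55, 0) = 55
h (White): max(-46, -38) = -38
M3 (Black): min(92, 90, 55, -38) = -38
start (White): max(90, 73, -38) = 90
At start, White picks M1 (highest: 90).
At M1, Black picks b (lowest: 90).
At b, White picks p (highest: 90).
Terminal value 90.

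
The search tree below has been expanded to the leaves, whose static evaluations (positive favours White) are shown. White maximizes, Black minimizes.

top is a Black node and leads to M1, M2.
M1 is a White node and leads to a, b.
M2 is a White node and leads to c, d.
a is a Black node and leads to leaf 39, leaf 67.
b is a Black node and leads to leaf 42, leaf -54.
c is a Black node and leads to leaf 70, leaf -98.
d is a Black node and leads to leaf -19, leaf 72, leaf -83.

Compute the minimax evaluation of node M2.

-83

c (Black): min(70, -98) = -98
d (Black): min(-19, 72, -83) = -83
M2 (White): max(-98, -83) = -83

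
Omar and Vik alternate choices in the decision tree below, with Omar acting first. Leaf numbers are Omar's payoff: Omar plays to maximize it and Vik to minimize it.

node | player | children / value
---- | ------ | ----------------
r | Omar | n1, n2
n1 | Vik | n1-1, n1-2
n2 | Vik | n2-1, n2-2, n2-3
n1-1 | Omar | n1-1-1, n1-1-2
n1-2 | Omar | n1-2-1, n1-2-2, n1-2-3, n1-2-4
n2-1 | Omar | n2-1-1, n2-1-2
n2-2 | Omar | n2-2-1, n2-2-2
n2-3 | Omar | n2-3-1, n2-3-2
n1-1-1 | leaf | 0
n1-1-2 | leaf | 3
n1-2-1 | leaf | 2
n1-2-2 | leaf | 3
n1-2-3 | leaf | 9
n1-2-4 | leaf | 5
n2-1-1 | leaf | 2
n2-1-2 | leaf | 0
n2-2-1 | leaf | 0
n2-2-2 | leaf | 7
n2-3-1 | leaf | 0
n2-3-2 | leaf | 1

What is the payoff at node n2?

n2-1 (Omar): max(2, 0) = 2
n2-2 (Omar): max(0, 7) = 7
n2-3 (Omar): max(0, 1) = 1
n2 (Vik): min(2, 7, 1) = 1

1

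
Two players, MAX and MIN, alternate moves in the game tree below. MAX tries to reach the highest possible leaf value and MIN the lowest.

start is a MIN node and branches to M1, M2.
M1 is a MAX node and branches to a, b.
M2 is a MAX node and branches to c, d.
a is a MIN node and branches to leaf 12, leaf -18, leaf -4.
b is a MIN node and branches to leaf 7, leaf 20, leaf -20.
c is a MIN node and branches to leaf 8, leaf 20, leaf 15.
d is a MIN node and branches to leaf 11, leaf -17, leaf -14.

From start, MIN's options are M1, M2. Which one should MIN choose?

M1

a (MIN): min(12, -18, -4) = -18
b (MIN): min(7, 20, -20) = -20
M1 (MAX): max(-18, -20) = -18
c (MIN): min(8, 20, 15) = 8
d (MIN): min(11, -17, -14) = -17
M2 (MAX): max(8, -17) = 8
start (MIN): min(-18, 8) = -18
MIN at start wants the lowest of {M1=-18, M2=8}, so chooses M1.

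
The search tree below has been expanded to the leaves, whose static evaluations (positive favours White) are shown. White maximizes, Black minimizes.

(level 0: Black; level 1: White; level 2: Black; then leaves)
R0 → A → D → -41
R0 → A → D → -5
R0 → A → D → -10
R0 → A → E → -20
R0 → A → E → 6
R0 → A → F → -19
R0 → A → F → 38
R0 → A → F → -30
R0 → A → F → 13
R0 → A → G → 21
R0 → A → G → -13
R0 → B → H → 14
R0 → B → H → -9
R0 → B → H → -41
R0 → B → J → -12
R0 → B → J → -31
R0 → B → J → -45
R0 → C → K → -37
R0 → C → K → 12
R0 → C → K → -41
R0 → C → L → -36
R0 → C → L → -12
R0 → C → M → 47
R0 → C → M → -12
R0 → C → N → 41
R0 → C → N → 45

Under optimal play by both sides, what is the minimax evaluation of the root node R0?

-41

D (Black): min(-41, -5, -10) = -41
E (Black): min(-20, 6) = -20
F (Black): min(-19, 38, -30, 13) = -30
G (Black): min(21, -13) = -13
A (White): max(-41, -20, -30, -13) = -13
H (Black): min(14, -9, -41) = -41
J (Black): min(-12, -31, -45) = -45
B (White): max(-41, -45) = -41
K (Black): min(-37, 12, -41) = -41
L (Black): min(-36, -12) = -36
M (Black): min(47, -12) = -12
N (Black): min(41, 45) = 41
C (White): max(-41, -36, -12, 41) = 41
R0 (Black): min(-13, -41, 41) = -41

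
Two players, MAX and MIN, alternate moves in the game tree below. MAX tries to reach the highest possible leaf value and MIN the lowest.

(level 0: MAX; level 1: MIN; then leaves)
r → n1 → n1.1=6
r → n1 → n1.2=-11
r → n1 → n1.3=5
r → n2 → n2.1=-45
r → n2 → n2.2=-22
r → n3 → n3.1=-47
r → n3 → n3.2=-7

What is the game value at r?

-11

n1 (MIN): min(6, -11, 5) = -11
n2 (MIN): min(-45, -22) = -45
n3 (MIN): min(-47, -7) = -47
r (MAX): max(-11, -45, -47) = -11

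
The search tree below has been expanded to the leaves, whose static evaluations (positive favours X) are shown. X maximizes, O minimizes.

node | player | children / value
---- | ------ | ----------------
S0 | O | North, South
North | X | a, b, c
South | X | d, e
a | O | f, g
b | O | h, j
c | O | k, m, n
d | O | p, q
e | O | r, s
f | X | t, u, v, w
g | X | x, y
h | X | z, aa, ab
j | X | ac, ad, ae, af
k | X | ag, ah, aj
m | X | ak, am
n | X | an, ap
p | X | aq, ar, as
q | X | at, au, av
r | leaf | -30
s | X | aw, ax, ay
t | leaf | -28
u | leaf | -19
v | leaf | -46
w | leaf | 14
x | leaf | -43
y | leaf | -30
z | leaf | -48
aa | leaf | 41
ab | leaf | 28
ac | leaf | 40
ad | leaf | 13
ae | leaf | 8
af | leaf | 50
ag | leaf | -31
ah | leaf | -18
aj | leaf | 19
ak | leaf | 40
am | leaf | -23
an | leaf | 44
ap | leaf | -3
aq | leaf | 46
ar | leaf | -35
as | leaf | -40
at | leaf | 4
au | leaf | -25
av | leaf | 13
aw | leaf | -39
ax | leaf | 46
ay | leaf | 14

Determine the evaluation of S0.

f (X): max(-28, -19, -46, 14) = 14
g (X): max(-43, -30) = -30
a (O): min(14, -30) = -30
h (X): max(-48, 41, 28) = 41
j (X): max(40, 13, 8, 50) = 50
b (O): min(41, 50) = 41
k (X): max(-31, -18, 19) = 19
m (X): max(40, -23) = 40
n (X): max(44, -3) = 44
c (O): min(19, 40, 44) = 19
North (X): max(-30, 41, 19) = 41
p (X): max(46, -35, -40) = 46
q (X): max(4, -25, 13) = 13
d (O): min(46, 13) = 13
s (X): max(-39, 46, 14) = 46
e (O): min(-30, 46) = -30
South (X): max(13, -30) = 13
S0 (O): min(41, 13) = 13

13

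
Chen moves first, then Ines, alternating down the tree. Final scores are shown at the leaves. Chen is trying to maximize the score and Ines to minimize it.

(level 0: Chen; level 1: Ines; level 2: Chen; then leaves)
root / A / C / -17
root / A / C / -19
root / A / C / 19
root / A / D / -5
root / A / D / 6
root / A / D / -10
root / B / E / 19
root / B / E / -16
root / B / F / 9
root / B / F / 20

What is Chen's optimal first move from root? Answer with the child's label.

B

C (Chen): max(-17, -19, 19) = 19
D (Chen): max(-5, 6, -10) = 6
A (Ines): min(19, 6) = 6
E (Chen): max(19, -16) = 19
F (Chen): max(9, 20) = 20
B (Ines): min(19, 20) = 19
root (Chen): max(6, 19) = 19
Chen at root wants the highest of {A=6, B=19}, so chooses B.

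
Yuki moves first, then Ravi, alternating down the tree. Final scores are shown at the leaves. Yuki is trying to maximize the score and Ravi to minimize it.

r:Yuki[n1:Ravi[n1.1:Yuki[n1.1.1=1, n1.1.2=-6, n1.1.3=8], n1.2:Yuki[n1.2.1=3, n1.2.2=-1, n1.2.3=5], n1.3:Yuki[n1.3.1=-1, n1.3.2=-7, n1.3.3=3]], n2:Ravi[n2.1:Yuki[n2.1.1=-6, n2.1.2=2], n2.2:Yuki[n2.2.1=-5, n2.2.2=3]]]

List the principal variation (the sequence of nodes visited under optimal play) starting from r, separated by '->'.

n1.1 (Yuki): max(1, -6, 8) = 8
n1.2 (Yuki): max(3, -1, 5) = 5
n1.3 (Yuki): max(-1, -7, 3) = 3
n1 (Ravi): min(8, 5, 3) = 3
n2.1 (Yuki): max(-6, 2) = 2
n2.2 (Yuki): max(-5, 3) = 3
n2 (Ravi): min(2, 3) = 2
r (Yuki): max(3, 2) = 3
At r, Yuki picks n1 (highest: 3).
At n1, Ravi picks n1.3 (lowest: 3).
At n1.3, Yuki picks n1.3.3 (highest: 3).
Terminal value 3.

r -> n1 -> n1.3 -> n1.3.3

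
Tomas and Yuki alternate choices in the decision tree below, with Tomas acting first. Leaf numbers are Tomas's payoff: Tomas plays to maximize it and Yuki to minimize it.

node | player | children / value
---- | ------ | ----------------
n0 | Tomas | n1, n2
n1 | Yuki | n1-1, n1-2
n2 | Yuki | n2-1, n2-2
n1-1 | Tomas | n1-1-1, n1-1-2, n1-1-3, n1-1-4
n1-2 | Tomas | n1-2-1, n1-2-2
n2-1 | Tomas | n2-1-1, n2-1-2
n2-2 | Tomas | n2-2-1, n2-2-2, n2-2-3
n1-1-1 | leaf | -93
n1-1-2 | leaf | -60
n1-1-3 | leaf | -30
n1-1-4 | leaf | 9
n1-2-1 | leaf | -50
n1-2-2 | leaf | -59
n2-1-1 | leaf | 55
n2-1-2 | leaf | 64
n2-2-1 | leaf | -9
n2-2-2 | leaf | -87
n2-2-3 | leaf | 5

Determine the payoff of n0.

5

n1-1 (Tomas): max(-93, -60, -30, 9) = 9
n1-2 (Tomas): max(-50, -59) = -50
n1 (Yuki): min(9, -50) = -50
n2-1 (Tomas): max(55, 64) = 64
n2-2 (Tomas): max(-9, -87, 5) = 5
n2 (Yuki): min(64, 5) = 5
n0 (Tomas): max(-50, 5) = 5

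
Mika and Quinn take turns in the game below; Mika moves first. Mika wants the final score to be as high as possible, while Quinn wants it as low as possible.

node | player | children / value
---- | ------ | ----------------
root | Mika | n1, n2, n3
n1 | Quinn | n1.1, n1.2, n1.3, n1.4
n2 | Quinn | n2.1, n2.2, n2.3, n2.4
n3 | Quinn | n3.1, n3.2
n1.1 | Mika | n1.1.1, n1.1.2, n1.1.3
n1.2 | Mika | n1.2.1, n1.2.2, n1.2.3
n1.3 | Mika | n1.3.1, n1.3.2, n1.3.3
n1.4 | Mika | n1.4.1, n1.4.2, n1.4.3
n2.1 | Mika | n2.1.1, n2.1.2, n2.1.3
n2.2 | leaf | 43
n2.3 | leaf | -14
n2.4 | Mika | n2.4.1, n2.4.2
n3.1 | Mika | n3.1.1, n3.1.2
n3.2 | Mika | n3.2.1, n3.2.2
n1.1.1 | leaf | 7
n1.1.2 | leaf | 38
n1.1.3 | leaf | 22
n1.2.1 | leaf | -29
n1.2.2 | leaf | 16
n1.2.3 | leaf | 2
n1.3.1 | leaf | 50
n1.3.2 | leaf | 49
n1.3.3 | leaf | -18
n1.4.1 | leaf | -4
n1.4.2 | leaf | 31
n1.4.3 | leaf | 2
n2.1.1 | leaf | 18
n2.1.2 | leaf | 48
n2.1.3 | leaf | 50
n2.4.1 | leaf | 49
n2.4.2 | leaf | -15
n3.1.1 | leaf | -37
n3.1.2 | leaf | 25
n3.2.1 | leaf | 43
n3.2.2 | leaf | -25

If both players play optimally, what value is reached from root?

n1.1 (Mika): max(7, 38, 22) = 38
n1.2 (Mika): max(-29, 16, 2) = 16
n1.3 (Mika): max(50, 49, -18) = 50
n1.4 (Mika): max(-4, 31, 2) = 31
n1 (Quinn): min(38, 16, 50, 31) = 16
n2.1 (Mika): max(18, 48, 50) = 50
n2.4 (Mika): max(49, -15) = 49
n2 (Quinn): min(50, 43, -14, 49) = -14
n3.1 (Mika): max(-37, 25) = 25
n3.2 (Mika): max(43, -25) = 43
n3 (Quinn): min(25, 43) = 25
root (Mika): max(16, -14, 25) = 25

25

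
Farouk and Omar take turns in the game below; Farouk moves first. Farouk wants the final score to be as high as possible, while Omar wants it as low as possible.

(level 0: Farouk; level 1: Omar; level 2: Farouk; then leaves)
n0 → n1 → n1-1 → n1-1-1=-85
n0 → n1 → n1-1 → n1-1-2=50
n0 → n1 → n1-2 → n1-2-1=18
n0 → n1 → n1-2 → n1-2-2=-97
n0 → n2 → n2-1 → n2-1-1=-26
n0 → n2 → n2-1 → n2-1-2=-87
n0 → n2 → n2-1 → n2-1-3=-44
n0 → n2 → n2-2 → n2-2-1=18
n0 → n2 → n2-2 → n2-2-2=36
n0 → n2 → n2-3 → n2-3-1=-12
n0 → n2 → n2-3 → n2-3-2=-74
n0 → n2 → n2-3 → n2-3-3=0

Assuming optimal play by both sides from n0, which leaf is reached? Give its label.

n1-2-1

n1-1 (Farouk): max(-85, 50) = 50
n1-2 (Farouk): max(18, -97) = 18
n1 (Omar): min(50, 18) = 18
n2-1 (Farouk): max(-26, -87, -44) = -26
n2-2 (Farouk): max(18, 36) = 36
n2-3 (Farouk): max(-12, -74, 0) = 0
n2 (Omar): min(-26, 36, 0) = -26
n0 (Farouk): max(18, -26) = 18
At n0, Farouk picks n1 (highest: 18).
At n1, Omar picks n1-2 (lowest: 18).
At n1-2, Farouk picks n1-2-1 (highest: 18).
Terminal value 18.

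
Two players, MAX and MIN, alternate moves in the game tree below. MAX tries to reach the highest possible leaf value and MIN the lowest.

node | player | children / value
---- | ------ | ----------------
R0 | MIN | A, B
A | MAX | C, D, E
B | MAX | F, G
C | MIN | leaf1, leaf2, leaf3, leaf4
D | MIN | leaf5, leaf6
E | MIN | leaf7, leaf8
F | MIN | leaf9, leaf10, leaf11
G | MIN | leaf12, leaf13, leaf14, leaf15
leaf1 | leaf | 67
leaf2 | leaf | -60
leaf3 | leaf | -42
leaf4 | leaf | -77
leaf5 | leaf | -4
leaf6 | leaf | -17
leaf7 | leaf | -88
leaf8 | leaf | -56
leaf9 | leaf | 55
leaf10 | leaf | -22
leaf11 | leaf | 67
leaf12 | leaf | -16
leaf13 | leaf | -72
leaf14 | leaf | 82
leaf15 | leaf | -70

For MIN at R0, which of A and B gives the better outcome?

B

C (MIN): min(67, -60, -42, -77) = -77
D (MIN): min(-4, -17) = -17
E (MIN): min(-88, -56) = -88
A (MAX): max(-77, -17, -88) = -17
F (MIN): min(55, -22, 67) = -22
G (MIN): min(-16, -72, 82, -70) = -72
B (MAX): max(-22, -72) = -22
MIN prefers the lower value; A=-17, B=-22. B is better since -22 < -17.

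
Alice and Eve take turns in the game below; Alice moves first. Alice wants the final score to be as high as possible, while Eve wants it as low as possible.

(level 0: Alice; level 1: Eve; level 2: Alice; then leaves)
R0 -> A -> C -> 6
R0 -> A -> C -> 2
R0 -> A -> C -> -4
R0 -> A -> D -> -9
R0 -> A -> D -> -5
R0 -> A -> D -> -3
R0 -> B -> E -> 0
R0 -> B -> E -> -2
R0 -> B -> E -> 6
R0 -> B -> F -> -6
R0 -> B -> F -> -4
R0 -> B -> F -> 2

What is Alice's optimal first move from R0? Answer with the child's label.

C (Alice): max(6, 2, -4) = 6
D (Alice): max(-9, -5, -3) = -3
A (Eve): min(6, -3) = -3
E (Alice): max(0, -2, 6) = 6
F (Alice): max(-6, -4, 2) = 2
B (Eve): min(6, 2) = 2
R0 (Alice): max(-3, 2) = 2
Alice at R0 wants the highest of {A=-3, B=2}, so chooses B.

B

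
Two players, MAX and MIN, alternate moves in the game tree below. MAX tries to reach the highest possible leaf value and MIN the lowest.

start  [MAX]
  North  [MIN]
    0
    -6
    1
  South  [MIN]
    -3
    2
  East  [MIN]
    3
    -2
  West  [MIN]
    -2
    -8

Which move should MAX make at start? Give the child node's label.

East

North (MIN): min(0, -6, 1) = -6
South (MIN): min(-3, 2) = -3
East (MIN): min(3, -2) = -2
West (MIN): min(-2, -8) = -8
start (MAX): max(-6, -3, -2, -8) = -2
MAX at start wants the highest of {North=-6, South=-3, East=-2, West=-8}, so chooses East.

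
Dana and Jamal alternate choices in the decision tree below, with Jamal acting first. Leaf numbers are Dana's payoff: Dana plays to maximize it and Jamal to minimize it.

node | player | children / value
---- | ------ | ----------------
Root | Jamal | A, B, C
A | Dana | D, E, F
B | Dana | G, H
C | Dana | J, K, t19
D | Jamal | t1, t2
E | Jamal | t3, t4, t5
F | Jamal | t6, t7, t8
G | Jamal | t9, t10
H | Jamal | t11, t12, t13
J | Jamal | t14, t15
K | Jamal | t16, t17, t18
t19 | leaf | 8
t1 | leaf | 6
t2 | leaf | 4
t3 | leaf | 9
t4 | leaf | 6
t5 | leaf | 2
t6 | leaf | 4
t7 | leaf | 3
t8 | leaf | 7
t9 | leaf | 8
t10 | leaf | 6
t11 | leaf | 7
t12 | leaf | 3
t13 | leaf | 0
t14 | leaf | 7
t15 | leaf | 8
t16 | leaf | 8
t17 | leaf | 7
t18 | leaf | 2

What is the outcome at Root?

D (Jamal): min(6, 4) = 4
E (Jamal): min(9, 6, 2) = 2
F (Jamal): min(4, 3, 7) = 3
A (Dana): max(4, 2, 3) = 4
G (Jamal): min(8, 6) = 6
H (Jamal): min(7, 3, 0) = 0
B (Dana): max(6, 0) = 6
J (Jamal): min(7, 8) = 7
K (Jamal): min(8, 7, 2) = 2
C (Dana): max(7, 2, 8) = 8
Root (Jamal): min(4, 6, 8) = 4

4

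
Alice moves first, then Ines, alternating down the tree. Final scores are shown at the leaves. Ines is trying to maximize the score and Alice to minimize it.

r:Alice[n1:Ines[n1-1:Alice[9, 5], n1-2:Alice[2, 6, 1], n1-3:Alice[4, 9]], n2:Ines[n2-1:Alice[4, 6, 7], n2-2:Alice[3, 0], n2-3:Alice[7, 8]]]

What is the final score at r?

n1-1 (Alice): min(9, 5) = 5
n1-2 (Alice): min(2, 6, 1) = 1
n1-3 (Alice): min(4, 9) = 4
n1 (Ines): max(5, 1, 4) = 5
n2-1 (Alice): min(4, 6, 7) = 4
n2-2 (Alice): min(3, 0) = 0
n2-3 (Alice): min(7, 8) = 7
n2 (Ines): max(4, 0, 7) = 7
r (Alice): min(5, 7) = 5

5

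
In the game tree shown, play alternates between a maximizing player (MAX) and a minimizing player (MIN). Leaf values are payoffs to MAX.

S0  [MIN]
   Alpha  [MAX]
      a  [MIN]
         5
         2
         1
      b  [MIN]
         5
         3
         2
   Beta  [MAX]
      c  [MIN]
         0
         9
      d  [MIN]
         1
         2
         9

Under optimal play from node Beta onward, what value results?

c (MIN): min(0, 9) = 0
d (MIN): min(1, 2, 9) = 1
Beta (MAX): max(0, 1) = 1

1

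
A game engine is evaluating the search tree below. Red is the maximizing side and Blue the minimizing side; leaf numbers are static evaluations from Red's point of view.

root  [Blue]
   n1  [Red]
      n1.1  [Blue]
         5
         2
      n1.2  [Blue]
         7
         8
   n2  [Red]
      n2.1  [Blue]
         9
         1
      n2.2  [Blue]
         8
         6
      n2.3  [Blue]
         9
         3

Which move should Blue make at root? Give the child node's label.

n1.1 (Blue): min(5, 2) = 2
n1.2 (Blue): min(7, 8) = 7
n1 (Red): max(2, 7) = 7
n2.1 (Blue): min(9, 1) = 1
n2.2 (Blue): min(8, 6) = 6
n2.3 (Blue): min(9, 3) = 3
n2 (Red): max(1, 6, 3) = 6
root (Blue): min(7, 6) = 6
Blue at root wants the lowest of {n1=7, n2=6}, so chooses n2.

n2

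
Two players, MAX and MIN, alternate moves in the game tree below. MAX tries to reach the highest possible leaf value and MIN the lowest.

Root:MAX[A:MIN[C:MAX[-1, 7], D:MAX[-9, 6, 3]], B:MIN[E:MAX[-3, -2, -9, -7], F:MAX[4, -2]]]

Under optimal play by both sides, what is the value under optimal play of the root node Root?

6

C (MAX): max(-1, 7) = 7
D (MAX): max(-9, 6, 3) = 6
A (MIN): min(7, 6) = 6
E (MAX): max(-3, -2, -9, -7) = -2
F (MAX): max(4, -2) = 4
B (MIN): min(-2, 4) = -2
Root (MAX): max(6, -2) = 6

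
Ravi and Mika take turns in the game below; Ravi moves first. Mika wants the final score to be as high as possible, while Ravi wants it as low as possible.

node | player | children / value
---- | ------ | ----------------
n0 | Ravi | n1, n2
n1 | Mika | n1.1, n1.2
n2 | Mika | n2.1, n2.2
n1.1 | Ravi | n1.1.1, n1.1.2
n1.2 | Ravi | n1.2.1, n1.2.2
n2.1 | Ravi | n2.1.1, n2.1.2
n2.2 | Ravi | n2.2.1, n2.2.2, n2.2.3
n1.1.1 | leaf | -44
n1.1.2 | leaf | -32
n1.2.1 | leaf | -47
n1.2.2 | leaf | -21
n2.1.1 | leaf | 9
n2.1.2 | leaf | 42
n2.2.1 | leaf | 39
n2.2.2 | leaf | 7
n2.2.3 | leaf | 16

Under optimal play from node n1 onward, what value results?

-44

n1.1 (Ravi): min(-44, -32) = -44
n1.2 (Ravi): min(-47, -21) = -47
n1 (Mika): max(-44, -47) = -44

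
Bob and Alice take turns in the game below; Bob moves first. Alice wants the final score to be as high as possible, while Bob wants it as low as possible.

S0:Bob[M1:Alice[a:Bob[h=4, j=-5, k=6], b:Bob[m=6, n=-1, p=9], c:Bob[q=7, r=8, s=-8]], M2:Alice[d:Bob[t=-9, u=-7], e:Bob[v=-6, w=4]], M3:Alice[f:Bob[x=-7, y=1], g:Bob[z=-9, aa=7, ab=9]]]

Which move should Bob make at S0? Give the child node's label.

M3

a (Bob): min(4, -5, 6) = -5
b (Bob): min(6, -1, 9) = -1
c (Bob): min(7, 8, -8) = -8
M1 (Alice): max(-5, -1, -8) = -1
d (Bob): min(-9, -7) = -9
e (Bob): min(-6, 4) = -6
M2 (Alice): max(-9, -6) = -6
f (Bob): min(-7, 1) = -7
g (Bob): min(-9, 7, 9) = -9
M3 (Alice): max(-7, -9) = -7
S0 (Bob): min(-1, -6, -7) = -7
Bob at S0 wants the lowest of {M1=-1, M2=-6, M3=-7}, so chooses M3.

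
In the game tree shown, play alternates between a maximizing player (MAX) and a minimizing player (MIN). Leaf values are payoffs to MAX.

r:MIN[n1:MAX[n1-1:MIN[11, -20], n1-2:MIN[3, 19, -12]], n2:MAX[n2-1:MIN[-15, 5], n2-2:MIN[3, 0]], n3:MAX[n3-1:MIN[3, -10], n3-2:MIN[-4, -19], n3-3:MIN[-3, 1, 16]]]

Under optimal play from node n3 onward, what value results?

-3

n3-1 (MIN): min(3, -10) = -10
n3-2 (MIN): min(-4, -19) = -19
n3-3 (MIN): min(-3, 1, 16) = -3
n3 (MAX): max(-10, -19, -3) = -3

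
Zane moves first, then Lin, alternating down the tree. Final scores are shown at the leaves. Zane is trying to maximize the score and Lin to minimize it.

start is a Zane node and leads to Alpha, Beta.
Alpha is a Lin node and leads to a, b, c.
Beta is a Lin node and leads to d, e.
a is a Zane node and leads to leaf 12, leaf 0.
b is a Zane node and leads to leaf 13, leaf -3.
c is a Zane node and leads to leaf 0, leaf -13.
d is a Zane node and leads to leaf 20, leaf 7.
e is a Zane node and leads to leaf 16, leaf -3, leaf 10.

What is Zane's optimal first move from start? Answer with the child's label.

a (Zane): max(12, 0) = 12
b (Zane): max(13, -3) = 13
c (Zane): max(0, -13) = 0
Alpha (Lin): min(12, 13, 0) = 0
d (Zane): max(20, 7) = 20
e (Zane): max(16, -3, 10) = 16
Beta (Lin): min(20, 16) = 16
start (Zane): max(0, 16) = 16
Zane at start wants the highest of {Alpha=0, Beta=16}, so chooses Beta.

Beta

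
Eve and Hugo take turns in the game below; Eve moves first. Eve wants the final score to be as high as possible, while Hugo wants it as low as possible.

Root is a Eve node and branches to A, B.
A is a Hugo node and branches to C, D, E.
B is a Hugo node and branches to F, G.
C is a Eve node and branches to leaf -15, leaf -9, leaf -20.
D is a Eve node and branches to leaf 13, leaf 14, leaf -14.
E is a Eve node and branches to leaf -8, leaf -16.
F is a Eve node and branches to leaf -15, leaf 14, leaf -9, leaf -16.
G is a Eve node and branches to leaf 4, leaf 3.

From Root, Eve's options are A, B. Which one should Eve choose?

C (Eve): max(-15, -9, -20) = -9
D (Eve): max(13, 14, -14) = 14
E (Eve): max(-8, -16) = -8
A (Hugo): min(-9, 14, -8) = -9
F (Eve): max(-15, 14, -9, -16) = 14
G (Eve): max(4, 3) = 4
B (Hugo): min(14, 4) = 4
Root (Eve): max(-9, 4) = 4
Eve at Root wants the highest of {A=-9, B=4}, so chooses B.

B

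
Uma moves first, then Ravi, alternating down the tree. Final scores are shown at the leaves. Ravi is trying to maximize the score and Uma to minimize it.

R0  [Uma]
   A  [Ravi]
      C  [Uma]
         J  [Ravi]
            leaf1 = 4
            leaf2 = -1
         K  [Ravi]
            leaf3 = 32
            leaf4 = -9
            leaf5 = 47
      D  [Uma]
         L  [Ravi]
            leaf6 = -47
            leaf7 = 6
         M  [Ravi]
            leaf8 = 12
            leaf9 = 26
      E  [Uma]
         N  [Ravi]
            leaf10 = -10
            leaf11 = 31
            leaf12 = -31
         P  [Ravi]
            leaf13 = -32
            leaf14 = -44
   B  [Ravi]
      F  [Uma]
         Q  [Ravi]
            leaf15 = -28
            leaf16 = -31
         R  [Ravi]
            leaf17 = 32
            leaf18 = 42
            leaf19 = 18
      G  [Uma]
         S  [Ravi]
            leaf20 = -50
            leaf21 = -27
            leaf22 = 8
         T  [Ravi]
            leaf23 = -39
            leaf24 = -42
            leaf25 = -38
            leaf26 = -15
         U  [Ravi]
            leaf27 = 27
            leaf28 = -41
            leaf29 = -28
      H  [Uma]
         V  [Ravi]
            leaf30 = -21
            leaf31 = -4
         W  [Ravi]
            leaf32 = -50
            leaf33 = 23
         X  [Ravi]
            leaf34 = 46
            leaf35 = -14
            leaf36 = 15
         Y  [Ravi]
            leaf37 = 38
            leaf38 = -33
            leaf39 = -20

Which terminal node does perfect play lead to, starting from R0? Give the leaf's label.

leaf31

J (Ravi): max(4, -1) = 4
K (Ravi): max(32, -9, 47) = 47
C (Uma): min(4, 47) = 4
L (Ravi): max(-47, 6) = 6
M (Ravi): max(12, 26) = 26
D (Uma): min(6, 26) = 6
N (Ravi): max(-10, 31, -31) = 31
P (Ravi): max(-32, -44) = -32
E (Uma): min(31, -32) = -32
A (Ravi): max(4, 6, -32) = 6
Q (Ravi): max(-28, -31) = -28
R (Ravi): max(32, 42, 18) = 42
F (Uma): min(-28, 42) = -28
S (Ravi): max(-50, -27, 8) = 8
T (Ravi): max(-39, -42, -38, -15) = -15
U (Ravi): max(27, -41, -28) = 27
G (Uma): min(8, -15, 27) = -15
V (Ravi): max(-21, -4) = -4
W (Ravi): max(-50, 23) = 23
X (Ravi): max(46, -14, 15) = 46
Y (Ravi): max(38, -33, -20) = 38
H (Uma): min(-4, 23, 46, 38) = -4
B (Ravi): max(-28, -15, -4) = -4
R0 (Uma): min(6, -4) = -4
At R0, Uma picks B (lowest: -4).
At B, Ravi picks H (highest: -4).
At H, Uma picks V (lowest: -4).
At V, Ravi picks leaf31 (highest: -4).
Terminal value -4.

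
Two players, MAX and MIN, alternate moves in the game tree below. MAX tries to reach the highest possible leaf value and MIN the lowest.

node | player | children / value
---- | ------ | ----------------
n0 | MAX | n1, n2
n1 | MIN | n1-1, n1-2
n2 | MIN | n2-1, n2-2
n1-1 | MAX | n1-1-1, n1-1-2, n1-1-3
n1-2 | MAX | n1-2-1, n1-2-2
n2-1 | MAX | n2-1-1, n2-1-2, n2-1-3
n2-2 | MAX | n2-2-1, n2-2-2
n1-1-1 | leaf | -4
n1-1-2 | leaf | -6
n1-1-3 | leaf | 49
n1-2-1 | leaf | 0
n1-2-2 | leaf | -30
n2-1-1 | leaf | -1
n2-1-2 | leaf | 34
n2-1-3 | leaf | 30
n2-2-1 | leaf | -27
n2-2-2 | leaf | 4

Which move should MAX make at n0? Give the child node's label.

n2

n1-1 (MAX): max(-4, -6, 49) = 49
n1-2 (MAX): max(0, -30) = 0
n1 (MIN): min(49, 0) = 0
n2-1 (MAX): max(-1, 34, 30) = 34
n2-2 (MAX): max(-27, 4) = 4
n2 (MIN): min(34, 4) = 4
n0 (MAX): max(0, 4) = 4
MAX at n0 wants the highest of {n1=0, n2=4}, so chooses n2.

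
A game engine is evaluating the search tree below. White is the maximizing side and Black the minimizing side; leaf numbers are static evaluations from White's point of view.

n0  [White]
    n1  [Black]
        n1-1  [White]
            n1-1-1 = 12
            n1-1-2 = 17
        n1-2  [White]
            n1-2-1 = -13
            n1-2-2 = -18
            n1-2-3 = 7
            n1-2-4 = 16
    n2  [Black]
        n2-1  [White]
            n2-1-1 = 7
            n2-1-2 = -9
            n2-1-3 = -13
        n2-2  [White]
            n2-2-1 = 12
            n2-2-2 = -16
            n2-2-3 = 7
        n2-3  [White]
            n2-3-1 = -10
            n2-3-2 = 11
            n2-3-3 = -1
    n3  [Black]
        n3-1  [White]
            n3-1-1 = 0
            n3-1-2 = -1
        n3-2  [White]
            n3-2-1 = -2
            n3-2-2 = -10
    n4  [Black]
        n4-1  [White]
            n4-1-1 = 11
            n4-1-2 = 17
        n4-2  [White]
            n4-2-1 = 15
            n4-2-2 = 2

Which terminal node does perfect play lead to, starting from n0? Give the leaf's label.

n1-1 (White): max(12, 17) = 17
n1-2 (White): max(-13, -18, 7, 16) = 16
n1 (Black): min(17, 16) = 16
n2-1 (White): max(7, -9, -13) = 7
n2-2 (White): max(12, -16, 7) = 12
n2-3 (White): max(-10, 11, -1) = 11
n2 (Black): min(7, 12, 11) = 7
n3-1 (White): max(0, -1) = 0
n3-2 (White): max(-2, -10) = -2
n3 (Black): min(0, -2) = -2
n4-1 (White): max(11, 17) = 17
n4-2 (White): max(15, 2) = 15
n4 (Black): min(17, 15) = 15
n0 (White): max(16, 7, -2, 15) = 16
At n0, White picks n1 (highest: 16).
At n1, Black picks n1-2 (lowest: 16).
At n1-2, White picks n1-2-4 (highest: 16).
Terminal value 16.

n1-2-4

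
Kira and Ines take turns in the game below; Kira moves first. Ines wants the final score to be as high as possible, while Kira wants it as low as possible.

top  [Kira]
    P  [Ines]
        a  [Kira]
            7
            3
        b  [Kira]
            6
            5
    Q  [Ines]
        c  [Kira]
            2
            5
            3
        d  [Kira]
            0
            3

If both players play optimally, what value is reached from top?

2

a (Kira): min(7, 3) = 3
b (Kira): min(6, 5) = 5
P (Ines): max(3, 5) = 5
c (Kira): min(2, 5, 3) = 2
d (Kira): min(0, 3) = 0
Q (Ines): max(2, 0) = 2
top (Kira): min(5, 2) = 2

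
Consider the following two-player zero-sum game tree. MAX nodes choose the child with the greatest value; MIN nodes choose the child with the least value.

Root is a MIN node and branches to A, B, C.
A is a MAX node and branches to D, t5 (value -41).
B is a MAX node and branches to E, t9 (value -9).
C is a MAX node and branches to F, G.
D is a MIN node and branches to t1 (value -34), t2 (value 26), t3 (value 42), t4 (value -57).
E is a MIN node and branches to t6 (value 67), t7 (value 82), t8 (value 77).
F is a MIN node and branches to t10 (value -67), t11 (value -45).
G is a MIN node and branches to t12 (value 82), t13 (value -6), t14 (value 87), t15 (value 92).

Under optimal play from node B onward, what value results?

67

E (MIN): min(67, 82, 77) = 67
B (MAX): max(67, -9) = 67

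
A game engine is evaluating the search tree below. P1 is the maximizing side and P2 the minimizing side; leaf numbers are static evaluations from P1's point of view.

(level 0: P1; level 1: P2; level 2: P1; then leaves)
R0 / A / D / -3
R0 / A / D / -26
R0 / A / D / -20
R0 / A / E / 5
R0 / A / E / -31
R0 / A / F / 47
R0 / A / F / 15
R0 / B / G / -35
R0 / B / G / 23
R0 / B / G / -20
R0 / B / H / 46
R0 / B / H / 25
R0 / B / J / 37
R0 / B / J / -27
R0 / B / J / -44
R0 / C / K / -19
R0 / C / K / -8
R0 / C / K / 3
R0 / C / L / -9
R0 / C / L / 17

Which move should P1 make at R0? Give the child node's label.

D (P1): max(-3, -26, -20) = -3
E (P1): max(5, -31) = 5
F (P1): max(47, 15) = 47
A (P2): min(-3, 5, 47) = -3
G (P1): max(-35, 23, -20) = 23
H (P1): max(46, 25) = 46
J (P1): max(37, -27, -44) = 37
B (P2): min(23, 46, 37) = 23
K (P1): max(-19, -8, 3) = 3
L (P1): max(-9, 17) = 17
C (P2): min(3, 17) = 3
R0 (P1): max(-3, 23, 3) = 23
P1 at R0 wants the highest of {A=-3, B=23, C=3}, so chooses B.

B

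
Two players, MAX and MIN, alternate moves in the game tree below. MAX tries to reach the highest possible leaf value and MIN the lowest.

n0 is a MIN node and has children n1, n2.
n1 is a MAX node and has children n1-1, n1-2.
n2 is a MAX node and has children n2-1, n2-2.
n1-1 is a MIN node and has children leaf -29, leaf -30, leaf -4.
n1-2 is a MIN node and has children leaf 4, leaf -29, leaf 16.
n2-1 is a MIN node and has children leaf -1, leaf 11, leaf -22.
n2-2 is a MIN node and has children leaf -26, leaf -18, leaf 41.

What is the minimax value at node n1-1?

-30

n1-1 (MIN): min(-29, -30, -4) = -30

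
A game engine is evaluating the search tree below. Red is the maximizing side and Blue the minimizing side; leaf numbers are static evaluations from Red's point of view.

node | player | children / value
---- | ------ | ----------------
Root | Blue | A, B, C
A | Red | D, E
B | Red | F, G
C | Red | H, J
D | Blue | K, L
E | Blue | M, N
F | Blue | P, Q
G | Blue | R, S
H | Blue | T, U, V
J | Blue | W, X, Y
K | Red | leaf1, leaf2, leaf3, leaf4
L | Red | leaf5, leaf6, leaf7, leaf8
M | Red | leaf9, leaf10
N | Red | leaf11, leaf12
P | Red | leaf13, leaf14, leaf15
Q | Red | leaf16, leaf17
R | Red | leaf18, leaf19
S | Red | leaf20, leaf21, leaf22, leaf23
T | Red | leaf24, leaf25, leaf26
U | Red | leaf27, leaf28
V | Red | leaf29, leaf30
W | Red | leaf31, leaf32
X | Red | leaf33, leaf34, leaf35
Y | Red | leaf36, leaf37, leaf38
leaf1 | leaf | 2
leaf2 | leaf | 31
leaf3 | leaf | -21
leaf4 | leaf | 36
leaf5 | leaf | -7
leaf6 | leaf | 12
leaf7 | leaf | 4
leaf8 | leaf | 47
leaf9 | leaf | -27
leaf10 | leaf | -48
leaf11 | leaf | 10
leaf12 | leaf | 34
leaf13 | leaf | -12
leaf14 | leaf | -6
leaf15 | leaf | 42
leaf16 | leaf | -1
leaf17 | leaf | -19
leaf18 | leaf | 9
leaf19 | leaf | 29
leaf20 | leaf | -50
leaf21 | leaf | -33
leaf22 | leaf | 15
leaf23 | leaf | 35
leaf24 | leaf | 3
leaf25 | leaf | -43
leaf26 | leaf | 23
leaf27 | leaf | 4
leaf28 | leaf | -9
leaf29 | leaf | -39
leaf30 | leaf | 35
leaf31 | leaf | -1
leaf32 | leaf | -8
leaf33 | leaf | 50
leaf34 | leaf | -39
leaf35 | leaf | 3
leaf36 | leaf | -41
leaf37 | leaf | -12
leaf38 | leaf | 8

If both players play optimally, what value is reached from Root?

K (Red): max(2, 31, -21, 36) = 36
L (Red): max(-7, 12, 4, 47) = 47
D (Blue): min(36, 47) = 36
M (Red): max(-27, -48) = -27
N (Red): max(10, 34) = 34
E (Blue): min(-27, 34) = -27
A (Red): max(36, -27) = 36
P (Red): max(-12, -6, 42) = 42
Q (Red): max(-1, -19) = -1
F (Blue): min(42, -1) = -1
R (Red): max(9, 29) = 29
S (Red): max(-50, -33, 15, 35) = 35
G (Blue): min(29, 35) = 29
B (Red): max(-1, 29) = 29
T (Red): max(3, -43, 23) = 23
U (Red): max(4, -9) = 4
V (Red): max(-39, 35) = 35
H (Blue): min(23, 4, 35) = 4
W (Red): max(-1, -8) = -1
X (Red): max(50, -39, 3) = 50
Y (Red): max(-41, -12, 8) = 8
J (Blue): min(-1, 50, 8) = -1
C (Red): max(4, -1) = 4
Root (Blue): min(36, 29, 4) = 4

4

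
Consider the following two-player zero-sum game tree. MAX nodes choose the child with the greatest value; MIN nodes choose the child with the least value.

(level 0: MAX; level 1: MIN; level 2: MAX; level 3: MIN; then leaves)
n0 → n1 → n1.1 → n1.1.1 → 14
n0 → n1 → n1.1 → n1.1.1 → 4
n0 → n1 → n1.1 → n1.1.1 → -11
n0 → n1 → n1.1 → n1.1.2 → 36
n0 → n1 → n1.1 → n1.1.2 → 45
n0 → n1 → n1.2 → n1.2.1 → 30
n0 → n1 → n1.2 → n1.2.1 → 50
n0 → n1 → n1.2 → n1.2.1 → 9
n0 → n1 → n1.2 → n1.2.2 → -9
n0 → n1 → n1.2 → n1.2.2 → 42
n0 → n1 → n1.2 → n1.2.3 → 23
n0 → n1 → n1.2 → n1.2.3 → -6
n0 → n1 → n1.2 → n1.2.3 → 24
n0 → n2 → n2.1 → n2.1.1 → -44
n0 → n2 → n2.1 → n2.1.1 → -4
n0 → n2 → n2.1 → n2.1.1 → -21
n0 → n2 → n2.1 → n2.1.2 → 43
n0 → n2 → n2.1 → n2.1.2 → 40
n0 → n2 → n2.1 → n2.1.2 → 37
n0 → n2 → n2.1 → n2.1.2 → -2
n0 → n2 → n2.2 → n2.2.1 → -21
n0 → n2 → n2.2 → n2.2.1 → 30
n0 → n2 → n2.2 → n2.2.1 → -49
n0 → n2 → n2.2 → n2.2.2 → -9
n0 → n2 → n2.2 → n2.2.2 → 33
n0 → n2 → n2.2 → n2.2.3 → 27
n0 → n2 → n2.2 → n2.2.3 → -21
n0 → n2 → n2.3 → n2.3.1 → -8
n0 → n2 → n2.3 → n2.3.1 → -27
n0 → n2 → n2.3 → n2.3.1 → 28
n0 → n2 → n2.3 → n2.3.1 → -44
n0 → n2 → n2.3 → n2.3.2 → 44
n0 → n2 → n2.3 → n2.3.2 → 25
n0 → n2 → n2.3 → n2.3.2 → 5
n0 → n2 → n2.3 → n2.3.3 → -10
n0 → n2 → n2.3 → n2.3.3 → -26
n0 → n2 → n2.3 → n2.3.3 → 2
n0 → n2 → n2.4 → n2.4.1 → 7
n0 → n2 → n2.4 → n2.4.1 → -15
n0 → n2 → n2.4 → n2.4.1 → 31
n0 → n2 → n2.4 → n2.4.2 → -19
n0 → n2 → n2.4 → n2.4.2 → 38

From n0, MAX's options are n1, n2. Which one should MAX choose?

n1

n1.1.1 (MIN): min(14, 4, -11) = -11
n1.1.2 (MIN): min(36, 45) = 36
n1.1 (MAX): max(-11, 36) = 36
n1.2.1 (MIN): min(30, 50, 9) = 9
n1.2.2 (MIN): min(-9, 42) = -9
n1.2.3 (MIN): min(23, -6, 24) = -6
n1.2 (MAX): max(9, -9, -6) = 9
n1 (MIN): min(36, 9) = 9
n2.1.1 (MIN): min(-44, -4, -21) = -44
n2.1.2 (MIN): min(43, 40, 37, -2) = -2
n2.1 (MAX): max(-44, -2) = -2
n2.2.1 (MIN): min(-21, 30, -49) = -49
n2.2.2 (MIN): min(-9, 33) = -9
n2.2.3 (MIN): min(27, -21) = -21
n2.2 (MAX): max(-49, -9, -21) = -9
n2.3.1 (MIN): min(-8, -27, 28, -44) = -44
n2.3.2 (MIN): min(44, 25, 5) = 5
n2.3.3 (MIN): min(-10, -26, 2) = -26
n2.3 (MAX): max(-44, 5, -26) = 5
n2.4.1 (MIN): min(7, -15, 31) = -15
n2.4.2 (MIN): min(-19, 38) = -19
n2.4 (MAX): max(-15, -19) = -15
n2 (MIN): min(-2, -9, 5, -15) = -15
n0 (MAX): max(9, -15) = 9
MAX at n0 wants the highest of {n1=9, n2=-15}, so chooses n1.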